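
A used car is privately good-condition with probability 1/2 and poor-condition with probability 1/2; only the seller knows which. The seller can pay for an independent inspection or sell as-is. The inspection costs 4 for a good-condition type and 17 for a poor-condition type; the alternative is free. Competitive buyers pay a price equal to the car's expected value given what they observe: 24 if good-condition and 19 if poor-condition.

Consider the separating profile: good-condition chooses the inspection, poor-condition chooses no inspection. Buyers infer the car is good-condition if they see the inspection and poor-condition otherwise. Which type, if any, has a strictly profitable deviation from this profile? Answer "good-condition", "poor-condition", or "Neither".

The inspection pays 24; no inspection pays 19.
good-condition: assigned the inspection, nets 24 − 4 = 20; deviating to no inspection nets 19.
poor-condition: assigned no inspection, nets 19; deviating to the inspection nets 24 − 17 = 7.
Both types strictly prefer their assigned action; no profitable deviation.

Neither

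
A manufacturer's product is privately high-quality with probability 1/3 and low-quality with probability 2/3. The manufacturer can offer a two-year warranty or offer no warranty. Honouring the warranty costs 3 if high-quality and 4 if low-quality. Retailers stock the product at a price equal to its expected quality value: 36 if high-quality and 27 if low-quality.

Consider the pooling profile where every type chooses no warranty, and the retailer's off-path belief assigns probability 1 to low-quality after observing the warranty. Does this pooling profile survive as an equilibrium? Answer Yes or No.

Yes

On path, the retailer holds the prior and pays 1/3·36 + 2/3·27 = 30. Off path (the warranty), believing low-quality, it pays 27.
high-quality: no warranty nets 30; the warranty nets 27 − 3 = 24. high-quality stays.
low-quality: no warranty nets 30; the warranty nets 27 − 4 = 23. low-quality stays.
No type deviates, so pooling is sustained.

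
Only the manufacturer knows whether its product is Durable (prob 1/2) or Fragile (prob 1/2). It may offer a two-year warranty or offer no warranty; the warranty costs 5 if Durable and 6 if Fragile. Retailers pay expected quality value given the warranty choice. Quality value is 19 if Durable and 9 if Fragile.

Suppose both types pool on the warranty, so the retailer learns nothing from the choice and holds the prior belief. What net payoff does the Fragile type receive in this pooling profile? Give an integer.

8

Pooled price = 1/2·19 + 1/2·9 = 14.
Fragile pays cost 6 for the warranty, so net payoff = 14 − 6 = 8.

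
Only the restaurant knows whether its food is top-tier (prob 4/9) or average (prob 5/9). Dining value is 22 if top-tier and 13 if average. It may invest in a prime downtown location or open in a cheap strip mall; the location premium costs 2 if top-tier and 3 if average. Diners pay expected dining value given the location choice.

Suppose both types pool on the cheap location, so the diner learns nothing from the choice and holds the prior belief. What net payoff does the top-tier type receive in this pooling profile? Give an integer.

17

Pooled price premium = 4/9·22 + 5/9·13 = 17.
top-tier pays no cost for the cheap location, so net payoff = 17.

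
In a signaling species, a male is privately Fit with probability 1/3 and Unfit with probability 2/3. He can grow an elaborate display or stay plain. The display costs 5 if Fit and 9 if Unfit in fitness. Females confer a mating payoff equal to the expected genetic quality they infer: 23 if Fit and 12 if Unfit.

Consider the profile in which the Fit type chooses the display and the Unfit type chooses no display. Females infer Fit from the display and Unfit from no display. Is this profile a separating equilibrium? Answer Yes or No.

No

Under these beliefs, the display earns mating payoff 23 and no display earns mating payoff 12.
Fit: the display nets 23 − 5 = 18; no display nets 12. Fit prefers the display.
Unfit: the display nets 23 − 9 = 14; no display nets 12. Unfit would deviate to the display.
Unfit has a profitable deviation, so the profile is not an equilibrium.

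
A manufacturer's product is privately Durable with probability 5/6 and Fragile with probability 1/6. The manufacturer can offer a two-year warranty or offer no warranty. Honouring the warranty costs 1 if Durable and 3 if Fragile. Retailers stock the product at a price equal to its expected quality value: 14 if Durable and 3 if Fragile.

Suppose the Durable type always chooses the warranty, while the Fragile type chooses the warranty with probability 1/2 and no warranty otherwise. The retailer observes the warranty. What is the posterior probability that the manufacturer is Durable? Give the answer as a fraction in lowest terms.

P(the warranty) = (5/6)·1 + (1/6)·(1/2) = 11/12.
By Bayes' rule, P(Durable | the warranty) = (5/6) / (11/12) = 10/11.

10/11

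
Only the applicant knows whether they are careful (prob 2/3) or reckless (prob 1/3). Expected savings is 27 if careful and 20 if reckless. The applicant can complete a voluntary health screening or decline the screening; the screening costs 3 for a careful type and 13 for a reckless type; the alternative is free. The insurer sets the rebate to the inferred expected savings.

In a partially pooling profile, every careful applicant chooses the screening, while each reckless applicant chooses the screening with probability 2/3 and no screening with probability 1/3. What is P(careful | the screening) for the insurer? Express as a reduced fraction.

P(the screening) = (2/3)·1 + (1/3)·(2/3) = 8/9.
By Bayes' rule, P(careful | the screening) = (2/3) / (8/9) = 3/4.

3/4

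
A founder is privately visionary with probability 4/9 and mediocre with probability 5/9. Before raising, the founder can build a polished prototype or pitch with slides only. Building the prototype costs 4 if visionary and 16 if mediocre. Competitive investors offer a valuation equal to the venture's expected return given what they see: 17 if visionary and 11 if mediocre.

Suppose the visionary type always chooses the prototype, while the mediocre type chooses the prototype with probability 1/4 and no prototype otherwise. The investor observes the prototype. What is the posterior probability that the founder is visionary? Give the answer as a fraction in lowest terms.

P(the prototype) = (4/9)·1 + (5/9)·(1/4) = 7/12.
By Bayes' rule, P(visionary | the prototype) = (4/9) / (7/12) = 16/21.

16/21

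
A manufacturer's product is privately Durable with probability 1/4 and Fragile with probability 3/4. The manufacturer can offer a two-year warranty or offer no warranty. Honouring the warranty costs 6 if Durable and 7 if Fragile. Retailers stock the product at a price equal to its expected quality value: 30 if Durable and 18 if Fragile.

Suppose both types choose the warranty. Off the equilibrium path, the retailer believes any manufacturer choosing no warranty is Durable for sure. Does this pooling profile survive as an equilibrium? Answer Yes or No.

On path, the retailer holds the prior and pays 1/4·30 + 3/4·18 = 21. Off path (no warranty), believing Durable, it pays 30.
Durable: the warranty nets 21 − 6 = 15; no warranty nets 30. Durable would deviate.
Fragile: the warranty nets 21 − 7 = 14; no warranty nets 30. Fragile would deviate.
A type deviates, so pooling fails.

No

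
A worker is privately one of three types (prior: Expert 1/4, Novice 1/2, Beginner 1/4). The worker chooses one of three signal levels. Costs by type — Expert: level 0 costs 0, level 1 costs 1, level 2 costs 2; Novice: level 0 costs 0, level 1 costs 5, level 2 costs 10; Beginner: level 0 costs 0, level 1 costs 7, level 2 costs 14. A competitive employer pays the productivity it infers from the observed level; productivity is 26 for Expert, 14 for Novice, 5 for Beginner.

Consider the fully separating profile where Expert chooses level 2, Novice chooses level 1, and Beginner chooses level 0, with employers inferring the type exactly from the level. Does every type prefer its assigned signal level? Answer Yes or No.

No

Separating wages: level 2 → 26, level 1 → 14, level 0 → 5.
Expert (assigned level 2): level 0: 5 − 0 = 5; level 1: 14 − 1 = 13; level 2: 26 − 2 = 24. Expert stays.
Novice (assigned level 1): level 0: 5 − 0 = 5; level 1: 14 − 5 = 9; level 2: 26 − 10 = 16. Novice prefers level 2.
Beginner (assigned level 0): level 0: 5 − 0 = 5; level 1: 14 − 7 = 7; level 2: 26 − 14 = 12. Beginner prefers level 2.
At least one type deviates; the separating profile fails.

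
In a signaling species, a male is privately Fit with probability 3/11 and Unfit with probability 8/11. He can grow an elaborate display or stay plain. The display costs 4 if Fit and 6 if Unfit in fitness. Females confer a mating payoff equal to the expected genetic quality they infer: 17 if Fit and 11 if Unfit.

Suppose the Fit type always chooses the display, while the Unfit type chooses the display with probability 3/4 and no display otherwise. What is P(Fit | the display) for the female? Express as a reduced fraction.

P(the display) = (3/11)·1 + (8/11)·(3/4) = 9/11.
By Bayes' rule, P(Fit | the display) = (3/11) / (9/11) = 1/3.

1/3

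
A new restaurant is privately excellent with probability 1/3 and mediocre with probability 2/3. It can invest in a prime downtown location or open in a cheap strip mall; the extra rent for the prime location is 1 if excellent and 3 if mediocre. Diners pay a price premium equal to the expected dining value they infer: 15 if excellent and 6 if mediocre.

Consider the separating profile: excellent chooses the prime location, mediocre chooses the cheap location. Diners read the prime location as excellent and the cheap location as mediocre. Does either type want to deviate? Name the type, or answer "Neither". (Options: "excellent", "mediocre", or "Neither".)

The prime location pays 15; the cheap location pays 6.
excellent: assigned the prime location, nets 15 − 1 = 14; deviating to the cheap location nets 6.
mediocre: assigned the cheap location, nets 6; deviating to the prime location nets 15 − 3 = 12.
The mediocre type gains 6 by deviating.

mediocre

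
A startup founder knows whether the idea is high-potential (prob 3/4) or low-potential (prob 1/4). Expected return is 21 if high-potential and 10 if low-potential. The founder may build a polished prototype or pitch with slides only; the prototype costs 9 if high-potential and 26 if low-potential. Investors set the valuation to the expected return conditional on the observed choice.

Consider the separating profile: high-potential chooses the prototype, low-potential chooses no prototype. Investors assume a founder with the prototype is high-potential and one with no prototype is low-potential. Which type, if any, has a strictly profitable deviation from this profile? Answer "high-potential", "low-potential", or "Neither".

Neither

The prototype pays 21; no prototype pays 10.
high-potential: assigned the prototype, nets 21 − 9 = 12; deviating to no prototype nets 10.
low-potential: assigned no prototype, nets 10; deviating to the prototype nets 21 − 26 = -5.
Both types strictly prefer their assigned action; no profitable deviation.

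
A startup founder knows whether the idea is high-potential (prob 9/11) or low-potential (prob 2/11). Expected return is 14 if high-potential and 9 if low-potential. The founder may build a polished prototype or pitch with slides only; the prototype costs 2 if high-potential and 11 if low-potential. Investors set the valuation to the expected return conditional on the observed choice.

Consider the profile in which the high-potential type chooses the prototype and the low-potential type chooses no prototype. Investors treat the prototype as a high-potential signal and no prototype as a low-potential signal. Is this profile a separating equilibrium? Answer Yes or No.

Under these beliefs, the prototype earns valuation 14 and no prototype earns valuation 9.
high-potential: the prototype nets 14 − 2 = 12; no prototype nets 9. high-potential prefers the prototype.
low-potential: the prototype nets 14 − 11 = 3; no prototype nets 9. low-potential prefers no prototype.
Neither type deviates, so the separating profile is an equilibrium.

Yes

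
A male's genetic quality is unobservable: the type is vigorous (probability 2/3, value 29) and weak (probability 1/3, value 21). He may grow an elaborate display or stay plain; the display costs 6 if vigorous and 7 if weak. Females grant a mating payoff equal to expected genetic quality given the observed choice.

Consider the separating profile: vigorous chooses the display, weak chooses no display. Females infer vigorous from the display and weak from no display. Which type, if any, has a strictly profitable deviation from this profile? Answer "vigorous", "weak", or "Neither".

The display pays 29; no display pays 21.
vigorous: assigned the display, nets 29 − 6 = 23; deviating to no display nets 21.
weak: assigned no display, nets 21; deviating to the display nets 29 − 7 = 22.
The weak type gains 1 by deviating.

weak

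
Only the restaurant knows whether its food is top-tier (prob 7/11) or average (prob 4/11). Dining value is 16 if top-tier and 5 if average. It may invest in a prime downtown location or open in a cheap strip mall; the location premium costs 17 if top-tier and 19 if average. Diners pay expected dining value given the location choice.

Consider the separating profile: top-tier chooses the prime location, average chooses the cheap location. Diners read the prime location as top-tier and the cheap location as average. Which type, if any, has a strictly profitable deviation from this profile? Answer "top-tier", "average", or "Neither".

top-tier

The prime location pays 16; the cheap location pays 5.
top-tier: assigned the prime location, nets 16 − 17 = -1; deviating to the cheap location nets 5.
average: assigned the cheap location, nets 5; deviating to the prime location nets 16 − 19 = -3.
The top-tier type gains 6 by deviating.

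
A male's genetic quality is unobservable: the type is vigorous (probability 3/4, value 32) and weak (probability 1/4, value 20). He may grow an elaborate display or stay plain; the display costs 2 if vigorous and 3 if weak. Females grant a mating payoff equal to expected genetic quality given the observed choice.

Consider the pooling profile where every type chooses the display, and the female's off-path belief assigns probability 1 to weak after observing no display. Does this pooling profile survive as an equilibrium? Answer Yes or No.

On path, the female holds the prior and pays 3/4·32 + 1/4·20 = 29. Off path (no display), believing weak, it pays 20.
vigorous: the display nets 29 − 2 = 27; no display nets 20. vigorous stays.
weak: the display nets 29 − 3 = 26; no display nets 20. weak stays.
No type deviates, so pooling is sustained.

Yes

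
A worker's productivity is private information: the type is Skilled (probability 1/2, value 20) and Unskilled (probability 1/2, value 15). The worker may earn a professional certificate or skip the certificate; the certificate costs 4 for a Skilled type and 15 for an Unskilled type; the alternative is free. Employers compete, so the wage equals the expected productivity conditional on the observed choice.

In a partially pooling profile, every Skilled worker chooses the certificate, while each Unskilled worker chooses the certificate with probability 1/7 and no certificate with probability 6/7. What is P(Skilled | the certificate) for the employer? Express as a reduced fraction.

7/8

P(the certificate) = (1/2)·1 + (1/2)·(1/7) = 4/7.
By Bayes' rule, P(Skilled | the certificate) = (1/2) / (4/7) = 7/8.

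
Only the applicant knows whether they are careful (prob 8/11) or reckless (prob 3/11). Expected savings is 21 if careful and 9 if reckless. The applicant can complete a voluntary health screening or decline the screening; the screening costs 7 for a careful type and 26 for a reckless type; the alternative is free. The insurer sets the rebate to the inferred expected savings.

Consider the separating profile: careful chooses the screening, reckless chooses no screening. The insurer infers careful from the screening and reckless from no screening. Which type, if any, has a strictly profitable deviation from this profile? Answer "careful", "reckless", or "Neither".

The screening pays 21; no screening pays 9.
careful: assigned the screening, nets 21 − 7 = 14; deviating to no screening nets 9.
reckless: assigned no screening, nets 9; deviating to the screening nets 21 − 26 = -5.
Both types strictly prefer their assigned action; no profitable deviation.

Neither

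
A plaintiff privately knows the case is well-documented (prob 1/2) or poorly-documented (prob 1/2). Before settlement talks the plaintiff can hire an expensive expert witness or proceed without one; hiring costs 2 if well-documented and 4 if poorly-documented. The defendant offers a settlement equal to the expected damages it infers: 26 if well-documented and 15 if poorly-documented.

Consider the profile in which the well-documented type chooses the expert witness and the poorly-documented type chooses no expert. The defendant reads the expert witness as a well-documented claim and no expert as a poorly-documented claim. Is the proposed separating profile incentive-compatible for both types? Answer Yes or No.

No

Under these beliefs, the expert witness earns settlement 26 and no expert earns settlement 15.
well-documented: the expert witness nets 26 − 2 = 24; no expert nets 15. well-documented prefers the expert witness.
poorly-documented: the expert witness nets 26 − 4 = 22; no expert nets 15. poorly-documented would deviate to the expert witness.
poorly-documented has a profitable deviation, so the profile is not an equilibrium.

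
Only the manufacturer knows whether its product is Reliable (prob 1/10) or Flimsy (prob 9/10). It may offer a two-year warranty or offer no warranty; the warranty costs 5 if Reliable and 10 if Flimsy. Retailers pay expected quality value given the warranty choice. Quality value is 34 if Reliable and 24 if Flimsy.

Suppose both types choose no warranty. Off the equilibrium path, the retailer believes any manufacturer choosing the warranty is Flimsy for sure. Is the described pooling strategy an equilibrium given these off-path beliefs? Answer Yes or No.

On path, the retailer holds the prior and pays 1/10·34 + 9/10·24 = 25. Off path (the warranty), believing Flimsy, it pays 24.
Reliable: no warranty nets 25; the warranty nets 24 − 5 = 19. Reliable stays.
Flimsy: no warranty nets 25; the warranty nets 24 − 10 = 14. Flimsy stays.
No type deviates, so pooling is sustained.

Yes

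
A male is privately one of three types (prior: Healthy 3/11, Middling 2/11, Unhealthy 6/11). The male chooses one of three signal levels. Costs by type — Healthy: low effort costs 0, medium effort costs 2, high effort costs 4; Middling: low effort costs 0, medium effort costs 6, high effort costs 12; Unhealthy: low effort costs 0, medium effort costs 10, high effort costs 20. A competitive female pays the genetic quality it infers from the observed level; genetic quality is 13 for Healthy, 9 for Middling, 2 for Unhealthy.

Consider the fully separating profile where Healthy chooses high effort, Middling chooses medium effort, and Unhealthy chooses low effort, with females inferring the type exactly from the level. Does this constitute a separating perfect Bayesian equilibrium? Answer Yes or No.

Yes

Separating mating payoffs: high effort → 13, medium effort → 9, low effort → 2.
Healthy (assigned high effort): low effort: 2 − 0 = 2; medium effort: 9 − 2 = 7; high effort: 13 − 4 = 9. Healthy stays.
Middling (assigned medium effort): low effort: 2 − 0 = 2; medium effort: 9 − 6 = 3; high effort: 13 − 12 = 1. Middling stays.
Unhealthy (assigned low effort): low effort: 2 − 0 = 2; medium effort: 9 − 10 = -1; high effort: 13 − 20 = -7. Unhealthy stays.
Every type prefers its assigned level; separation holds.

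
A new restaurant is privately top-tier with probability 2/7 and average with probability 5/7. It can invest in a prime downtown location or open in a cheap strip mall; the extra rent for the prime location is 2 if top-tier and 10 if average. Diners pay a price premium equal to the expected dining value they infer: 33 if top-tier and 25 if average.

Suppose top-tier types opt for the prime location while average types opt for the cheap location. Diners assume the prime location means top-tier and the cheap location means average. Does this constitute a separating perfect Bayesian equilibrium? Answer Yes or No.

Yes

Under these beliefs, the prime location earns price premium 33 and the cheap location earns price premium 25.
top-tier: the prime location nets 33 − 2 = 31; the cheap location nets 25. top-tier prefers the prime location.
average: the prime location nets 33 − 10 = 23; the cheap location nets 25. average prefers the cheap location.
Neither type deviates, so the separating profile is an equilibrium.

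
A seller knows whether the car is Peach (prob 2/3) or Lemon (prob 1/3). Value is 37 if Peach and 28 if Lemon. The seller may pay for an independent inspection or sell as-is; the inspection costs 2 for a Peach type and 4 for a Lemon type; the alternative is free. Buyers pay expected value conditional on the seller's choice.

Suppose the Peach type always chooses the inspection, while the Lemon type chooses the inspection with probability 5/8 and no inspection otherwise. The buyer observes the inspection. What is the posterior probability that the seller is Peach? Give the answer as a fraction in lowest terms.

16/21

P(the inspection) = (2/3)·1 + (1/3)·(5/8) = 7/8.
By Bayes' rule, P(Peach | the inspection) = (2/3) / (7/8) = 16/21.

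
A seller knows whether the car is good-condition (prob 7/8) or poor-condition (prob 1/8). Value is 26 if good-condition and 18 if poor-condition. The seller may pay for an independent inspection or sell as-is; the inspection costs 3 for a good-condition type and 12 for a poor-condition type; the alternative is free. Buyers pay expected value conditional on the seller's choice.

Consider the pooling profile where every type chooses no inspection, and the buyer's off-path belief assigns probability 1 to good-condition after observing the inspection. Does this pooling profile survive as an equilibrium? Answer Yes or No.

Yes

On path, the buyer holds the prior and pays 7/8·26 + 1/8·18 = 25. Off path (the inspection), believing good-condition, it pays 26.
good-condition: no inspection nets 25; the inspection nets 26 − 3 = 23. good-condition stays.
poor-condition: no inspection nets 25; the inspection nets 26 − 12 = 14. poor-condition stays.
No type deviates, so pooling is sustained.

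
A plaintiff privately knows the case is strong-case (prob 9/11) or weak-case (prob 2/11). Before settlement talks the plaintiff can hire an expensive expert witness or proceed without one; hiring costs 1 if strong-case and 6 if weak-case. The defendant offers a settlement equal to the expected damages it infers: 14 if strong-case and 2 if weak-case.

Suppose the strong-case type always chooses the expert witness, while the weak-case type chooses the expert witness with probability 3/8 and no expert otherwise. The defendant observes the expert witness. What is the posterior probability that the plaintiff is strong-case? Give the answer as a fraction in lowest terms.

P(the expert witness) = (9/11)·1 + (2/11)·(3/8) = 39/44.
By Bayes' rule, P(strong-case | the expert witness) = (9/11) / (39/44) = 12/13.

12/13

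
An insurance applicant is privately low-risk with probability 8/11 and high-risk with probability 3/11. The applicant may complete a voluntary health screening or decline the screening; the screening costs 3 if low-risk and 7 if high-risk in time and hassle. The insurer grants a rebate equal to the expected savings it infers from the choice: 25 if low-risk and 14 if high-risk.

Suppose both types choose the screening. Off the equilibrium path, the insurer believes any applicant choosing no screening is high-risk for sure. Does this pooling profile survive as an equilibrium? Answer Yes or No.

On path, the insurer holds the prior and pays 8/11·25 + 3/11·14 = 22. Off path (no screening), believing high-risk, it pays 14.
low-risk: the screening nets 22 − 3 = 19; no screening nets 14. low-risk stays.
high-risk: the screening nets 22 − 7 = 15; no screening nets 14. high-risk stays.
No type deviates, so pooling is sustained.

Yes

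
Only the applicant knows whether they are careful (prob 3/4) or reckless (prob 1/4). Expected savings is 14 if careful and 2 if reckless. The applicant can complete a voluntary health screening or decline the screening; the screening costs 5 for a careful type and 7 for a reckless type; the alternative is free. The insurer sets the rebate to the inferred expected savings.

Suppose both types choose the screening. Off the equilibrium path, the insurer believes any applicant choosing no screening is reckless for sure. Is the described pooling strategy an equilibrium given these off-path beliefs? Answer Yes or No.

Yes

On path, the insurer holds the prior and pays 3/4·14 + 1/4·2 = 11. Off path (no screening), believing reckless, it pays 2.
careful: the screening nets 11 − 5 = 6; no screening nets 2. careful stays.
reckless: the screening nets 11 − 7 = 4; no screening nets 2. reckless stays.
No type deviates, so pooling is sustained.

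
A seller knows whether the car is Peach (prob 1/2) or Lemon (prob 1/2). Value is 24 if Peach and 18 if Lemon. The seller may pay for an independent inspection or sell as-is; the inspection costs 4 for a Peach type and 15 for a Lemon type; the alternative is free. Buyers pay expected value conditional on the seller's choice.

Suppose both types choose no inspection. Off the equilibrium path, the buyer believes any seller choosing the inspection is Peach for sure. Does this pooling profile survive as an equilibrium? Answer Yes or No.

Yes

On path, the buyer holds the prior and pays 1/2·24 + 1/2·18 = 21. Off path (the inspection), believing Peach, it pays 24.
Peach: no inspection nets 21; the inspection nets 24 − 4 = 20. Peach stays.
Lemon: no inspection nets 21; the inspection nets 24 − 15 = 9. Lemon stays.
No type deviates, so pooling is sustained.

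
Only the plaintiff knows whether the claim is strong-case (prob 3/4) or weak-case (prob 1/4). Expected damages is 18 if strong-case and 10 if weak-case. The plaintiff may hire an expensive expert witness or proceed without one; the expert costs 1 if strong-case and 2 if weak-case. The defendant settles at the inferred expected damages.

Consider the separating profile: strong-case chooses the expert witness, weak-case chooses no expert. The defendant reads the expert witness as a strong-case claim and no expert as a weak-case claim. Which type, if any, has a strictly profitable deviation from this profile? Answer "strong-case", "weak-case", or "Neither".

The expert witness pays 18; no expert pays 10.
strong-case: assigned the expert witness, nets 18 − 1 = 17; deviating to no expert nets 10.
weak-case: assigned no expert, nets 10; deviating to the expert witness nets 18 − 2 = 16.
The weak-case type gains 6 by deviating.

weak-case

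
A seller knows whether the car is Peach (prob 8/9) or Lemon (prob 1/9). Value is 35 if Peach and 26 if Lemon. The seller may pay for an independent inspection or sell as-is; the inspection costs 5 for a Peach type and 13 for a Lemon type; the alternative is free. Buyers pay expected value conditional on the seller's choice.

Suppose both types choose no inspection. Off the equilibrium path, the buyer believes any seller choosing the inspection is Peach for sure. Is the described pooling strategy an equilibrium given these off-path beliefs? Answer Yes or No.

On path, the buyer holds the prior and pays 8/9·35 + 1/9·26 = 34. Off path (the inspection), believing Peach, it pays 35.
Peach: no inspection nets 34; the inspection nets 35 − 5 = 30. Peach stays.
Lemon: no inspection nets 34; the inspection nets 35 − 13 = 22. Lemon stays.
No type deviates, so pooling is sustained.

Yes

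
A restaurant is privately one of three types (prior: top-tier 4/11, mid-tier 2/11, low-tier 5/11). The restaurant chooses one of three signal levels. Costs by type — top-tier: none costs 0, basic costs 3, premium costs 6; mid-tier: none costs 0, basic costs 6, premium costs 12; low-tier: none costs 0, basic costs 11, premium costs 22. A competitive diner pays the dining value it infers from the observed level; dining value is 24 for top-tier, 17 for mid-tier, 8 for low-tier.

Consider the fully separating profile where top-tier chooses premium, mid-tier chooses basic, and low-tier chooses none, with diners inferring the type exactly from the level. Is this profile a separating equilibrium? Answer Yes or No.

No

Separating price premiums: premium → 24, basic → 17, none → 8.
top-tier (assigned premium): none: 8 − 0 = 8; basic: 17 − 3 = 14; premium: 24 − 6 = 18. top-tier stays.
mid-tier (assigned basic): none: 8 − 0 = 8; basic: 17 − 6 = 11; premium: 24 − 12 = 12. mid-tier prefers premium.
low-tier (assigned none): none: 8 − 0 = 8; basic: 17 − 11 = 6; premium: 24 − 22 = 2. low-tier stays.
At least one type deviates; the separating profile fails.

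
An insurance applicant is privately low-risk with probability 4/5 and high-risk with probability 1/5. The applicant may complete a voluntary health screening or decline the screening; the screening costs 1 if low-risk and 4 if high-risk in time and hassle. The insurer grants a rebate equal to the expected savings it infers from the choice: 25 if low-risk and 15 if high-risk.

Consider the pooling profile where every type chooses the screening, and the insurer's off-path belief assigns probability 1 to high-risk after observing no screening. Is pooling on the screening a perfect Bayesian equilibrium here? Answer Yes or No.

On path, the insurer holds the prior and pays 4/5·25 + 1/5·15 = 23. Off path (no screening), believing high-risk, it pays 15.
low-risk: the screening nets 23 − 1 = 22; no screening nets 15. low-risk stays.
high-risk: the screening nets 23 − 4 = 19; no screening nets 15. high-risk stays.
No type deviates, so pooling is sustained.

Yes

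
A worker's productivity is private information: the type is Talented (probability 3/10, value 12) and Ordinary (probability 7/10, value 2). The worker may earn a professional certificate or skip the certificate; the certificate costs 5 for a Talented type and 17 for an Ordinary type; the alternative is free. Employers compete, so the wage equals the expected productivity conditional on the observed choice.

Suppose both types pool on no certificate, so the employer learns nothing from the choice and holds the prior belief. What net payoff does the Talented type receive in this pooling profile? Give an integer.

Pooled wage = 3/10·12 + 7/10·2 = 5.
Talented pays no cost for no certificate, so net payoff = 5.

5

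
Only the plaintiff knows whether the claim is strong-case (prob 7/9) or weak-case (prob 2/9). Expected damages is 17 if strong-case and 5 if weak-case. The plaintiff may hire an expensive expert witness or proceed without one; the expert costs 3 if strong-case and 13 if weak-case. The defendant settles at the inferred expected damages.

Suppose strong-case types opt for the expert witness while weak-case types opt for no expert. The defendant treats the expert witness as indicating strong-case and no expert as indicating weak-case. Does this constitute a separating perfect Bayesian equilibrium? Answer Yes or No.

Under these beliefs, the expert witness earns settlement 17 and no expert earns settlement 5.
strong-case: the expert witness nets 17 − 3 = 14; no expert nets 5. strong-case prefers the expert witness.
weak-case: the expert witness nets 17 − 13 = 4; no expert nets 5. weak-case prefers no expert.
Neither type deviates, so the separating profile is an equilibrium.

Yes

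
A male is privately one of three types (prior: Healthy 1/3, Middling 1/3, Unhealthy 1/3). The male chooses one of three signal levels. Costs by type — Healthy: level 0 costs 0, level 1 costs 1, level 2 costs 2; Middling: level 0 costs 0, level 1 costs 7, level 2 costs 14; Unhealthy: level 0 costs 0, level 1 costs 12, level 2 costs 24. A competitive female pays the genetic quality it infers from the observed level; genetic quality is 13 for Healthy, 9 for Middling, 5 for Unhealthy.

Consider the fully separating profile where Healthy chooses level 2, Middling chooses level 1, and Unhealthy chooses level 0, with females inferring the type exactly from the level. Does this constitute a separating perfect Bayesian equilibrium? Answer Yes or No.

Separating mating payoffs: level 2 → 13, level 1 → 9, level 0 → 5.
Healthy (assigned level 2): level 0: 5 − 0 = 5; level 1: 9 − 1 = 8; level 2: 13 − 2 = 11. Healthy stays.
Middling (assigned level 1): level 0: 5 − 0 = 5; level 1: 9 − 7 = 2; level 2: 13 − 14 = -1. Middling prefers level 0.
Unhealthy (assigned level 0): level 0: 5 − 0 = 5; level 1: 9 − 12 = -3; level 2: 13 − 24 = -11. Unhealthy stays.
At least one type deviates; the separating profile fails.

No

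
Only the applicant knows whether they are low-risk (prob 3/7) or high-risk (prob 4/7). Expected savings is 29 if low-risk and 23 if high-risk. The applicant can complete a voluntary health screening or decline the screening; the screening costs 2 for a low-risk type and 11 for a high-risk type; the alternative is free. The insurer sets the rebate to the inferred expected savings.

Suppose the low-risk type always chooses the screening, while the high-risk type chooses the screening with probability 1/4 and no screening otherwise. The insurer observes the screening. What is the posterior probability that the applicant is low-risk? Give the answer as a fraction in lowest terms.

P(the screening) = (3/7)·1 + (4/7)·(1/4) = 4/7.
By Bayes' rule, P(low-risk | the screening) = (3/7) / (4/7) = 3/4.

3/4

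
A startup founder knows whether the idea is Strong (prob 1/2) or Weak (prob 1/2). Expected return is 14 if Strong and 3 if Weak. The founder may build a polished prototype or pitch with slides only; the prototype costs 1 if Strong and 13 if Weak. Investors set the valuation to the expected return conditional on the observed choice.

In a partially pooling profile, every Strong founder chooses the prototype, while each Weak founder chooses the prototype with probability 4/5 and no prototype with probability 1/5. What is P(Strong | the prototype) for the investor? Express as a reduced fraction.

P(the prototype) = (1/2)·1 + (1/2)·(4/5) = 9/10.
By Bayes' rule, P(Strong | the prototype) = (1/2) / (9/10) = 5/9.

5/9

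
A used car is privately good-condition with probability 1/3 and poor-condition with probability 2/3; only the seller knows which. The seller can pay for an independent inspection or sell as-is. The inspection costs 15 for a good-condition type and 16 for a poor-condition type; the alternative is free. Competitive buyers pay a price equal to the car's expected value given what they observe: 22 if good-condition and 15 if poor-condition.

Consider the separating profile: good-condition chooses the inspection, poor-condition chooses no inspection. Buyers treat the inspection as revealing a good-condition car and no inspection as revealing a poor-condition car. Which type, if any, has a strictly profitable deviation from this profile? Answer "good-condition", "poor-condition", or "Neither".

The inspection pays 22; no inspection pays 15.
good-condition: assigned the inspection, nets 22 − 15 = 7; deviating to no inspection nets 15.
poor-condition: assigned no inspection, nets 15; deviating to the inspection nets 22 − 16 = 6.
The good-condition type gains 8 by deviating.

good-condition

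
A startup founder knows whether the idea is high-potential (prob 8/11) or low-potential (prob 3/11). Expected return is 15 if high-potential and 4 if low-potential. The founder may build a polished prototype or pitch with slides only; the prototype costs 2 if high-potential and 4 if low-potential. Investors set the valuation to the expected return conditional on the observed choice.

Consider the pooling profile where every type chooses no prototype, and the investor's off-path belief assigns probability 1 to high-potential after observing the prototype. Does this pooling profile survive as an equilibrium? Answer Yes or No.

No

On path, the investor holds the prior and pays 8/11·15 + 3/11·4 = 12. Off path (the prototype), believing high-potential, it pays 15.
high-potential: no prototype nets 12; the prototype nets 15 − 2 = 13. high-potential would deviate.
low-potential: no prototype nets 12; the prototype nets 15 − 4 = 11. low-potential stays.
A type deviates, so pooling fails.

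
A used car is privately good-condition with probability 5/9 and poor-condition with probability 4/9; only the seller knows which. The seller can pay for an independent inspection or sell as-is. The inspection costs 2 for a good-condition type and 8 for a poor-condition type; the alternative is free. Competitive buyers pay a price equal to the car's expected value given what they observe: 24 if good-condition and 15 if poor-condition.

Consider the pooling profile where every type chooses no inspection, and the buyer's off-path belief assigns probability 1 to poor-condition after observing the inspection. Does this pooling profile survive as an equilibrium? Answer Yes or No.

On path, the buyer holds the prior and pays 5/9·24 + 4/9·15 = 20. Off path (the inspection), believing poor-condition, it pays 15.
good-condition: no inspection nets 20; the inspection nets 15 − 2 = 13. good-condition stays.
poor-condition: no inspection nets 20; the inspection nets 15 − 8 = 7. poor-condition stays.
No type deviates, so pooling is sustained.

Yes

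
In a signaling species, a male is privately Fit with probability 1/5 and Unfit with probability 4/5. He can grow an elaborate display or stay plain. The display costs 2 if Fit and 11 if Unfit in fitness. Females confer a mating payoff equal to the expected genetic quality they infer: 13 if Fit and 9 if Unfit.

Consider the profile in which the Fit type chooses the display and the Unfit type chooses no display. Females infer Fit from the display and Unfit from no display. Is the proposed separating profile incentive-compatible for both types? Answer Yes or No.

Yes

Under these beliefs, the display earns mating payoff 13 and no display earns mating payoff 9.
Fit: the display nets 13 − 2 = 11; no display nets 9. Fit prefers the display.
Unfit: the display nets 13 − 11 = 2; no display nets 9. Unfit prefers no display.
Neither type deviates, so the separating profile is an equilibrium.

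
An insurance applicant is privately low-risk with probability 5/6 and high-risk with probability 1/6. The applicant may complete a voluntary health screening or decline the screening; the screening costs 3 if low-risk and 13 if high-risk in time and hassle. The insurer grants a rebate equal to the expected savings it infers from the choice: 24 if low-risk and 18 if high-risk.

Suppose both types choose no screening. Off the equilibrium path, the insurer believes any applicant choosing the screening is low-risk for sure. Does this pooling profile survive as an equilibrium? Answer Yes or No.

Yes

On path, the insurer holds the prior and pays 5/6·24 + 1/6·18 = 23. Off path (the screening), believing low-risk, it pays 24.
low-risk: no screening nets 23; the screening nets 24 − 3 = 21. low-risk stays.
high-risk: no screening nets 23; the screening nets 24 − 13 = 11. high-risk stays.
No type deviates, so pooling is sustained.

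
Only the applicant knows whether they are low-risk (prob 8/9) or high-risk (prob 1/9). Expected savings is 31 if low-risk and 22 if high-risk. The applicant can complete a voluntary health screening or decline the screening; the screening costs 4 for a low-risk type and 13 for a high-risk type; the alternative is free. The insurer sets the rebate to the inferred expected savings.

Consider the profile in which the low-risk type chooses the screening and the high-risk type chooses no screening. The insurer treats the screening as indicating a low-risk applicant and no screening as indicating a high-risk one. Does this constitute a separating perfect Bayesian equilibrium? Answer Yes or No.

Yes

Under these beliefs, the screening earns rebate 31 and no screening earns rebate 22.
low-risk: the screening nets 31 − 4 = 27; no screening nets 22. low-risk prefers the screening.
high-risk: the screening nets 31 − 13 = 18; no screening nets 22. high-risk prefers no screening.
Neither type deviates, so the separating profile is an equilibrium.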